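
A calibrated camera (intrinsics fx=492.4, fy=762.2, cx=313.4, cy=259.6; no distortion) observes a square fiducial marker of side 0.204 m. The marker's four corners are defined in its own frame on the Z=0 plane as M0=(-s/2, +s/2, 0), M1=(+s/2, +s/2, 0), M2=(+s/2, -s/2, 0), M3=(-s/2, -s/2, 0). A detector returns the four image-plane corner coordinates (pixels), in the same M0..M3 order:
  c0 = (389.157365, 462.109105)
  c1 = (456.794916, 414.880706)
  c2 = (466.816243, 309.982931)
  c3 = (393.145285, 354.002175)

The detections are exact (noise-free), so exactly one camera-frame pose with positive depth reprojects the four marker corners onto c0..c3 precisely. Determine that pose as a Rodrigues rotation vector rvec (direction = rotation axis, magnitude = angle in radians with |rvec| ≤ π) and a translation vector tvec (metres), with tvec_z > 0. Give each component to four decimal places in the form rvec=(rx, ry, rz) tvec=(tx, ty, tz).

rvec=(0.5174, -0.4664, -0.1670) tvec=(0.2621, 0.1889, 1.1307)

Intrinsics K: fx=492.4, fy=762.2, cx=313.4, cy=259.6
Marker side s = 0.204 m; corners in marker frame (Z=0):
  M0 = (-0.1020, +0.1020, 0)
  M1 = (+0.1020, +0.1020, 0)
  M2 = (+0.1020, -0.1020, 0)
  M3 = (-0.1020, -0.1020, 0)
Detected image corners:
  c0 = (389.157365, 462.109105) px
  c1 = (456.794916, 414.880706) px
  c2 = (466.816243, 309.982931) px
  c3 = (393.145285, 354.002175) px
Planar DLT: solve 8×8 A·h = b for H (H[2,2]=1):
  H  [+491.31750 +158.11046 +427.54748]
  H  [-92.43654 +696.10152 +386.90661]
  H  [+0.34153 +0.45245 +1.00000]
B = K⁻¹H; ‖b₁‖=0.884399, ‖b₂‖=0.884399; λ = 2/(‖b₁‖+‖b₂‖) = 1.130712, sign → tz>0 ⇒ λ=+1.130712
r₁ = λ·B[:,0] = (+0.88244,-0.26866,+0.38617); r₂ = λ·B[:,1] = (+0.03746,+0.85841,+0.51160)
r₃ = r₁×r₂ = (-0.46894,-0.43699,+0.76756); SVD([r₁ r₂ r₃]) → R = UVᵀ:
  R  [+0.88244 +0.03746 -0.46894]
  R  [-0.26866 +0.85841 -0.43699]
  R  [+0.38617 +0.51160 +0.76756]
t = (+0.26212, +0.18886, +1.13071) m
tr R = 2.508401; θ = arccos((tr R − 1)/2) = 0.716360 rad = 41.044°
axis k = ((R−Rᵀ)₃₂, (R−Rᵀ)₁₃, (R−Rᵀ)₂₁) / (2 sinθ) = (+0.722295, -0.651122, -0.233088)
rvec = θ·k = (+0.517423, -0.466438, -0.166975)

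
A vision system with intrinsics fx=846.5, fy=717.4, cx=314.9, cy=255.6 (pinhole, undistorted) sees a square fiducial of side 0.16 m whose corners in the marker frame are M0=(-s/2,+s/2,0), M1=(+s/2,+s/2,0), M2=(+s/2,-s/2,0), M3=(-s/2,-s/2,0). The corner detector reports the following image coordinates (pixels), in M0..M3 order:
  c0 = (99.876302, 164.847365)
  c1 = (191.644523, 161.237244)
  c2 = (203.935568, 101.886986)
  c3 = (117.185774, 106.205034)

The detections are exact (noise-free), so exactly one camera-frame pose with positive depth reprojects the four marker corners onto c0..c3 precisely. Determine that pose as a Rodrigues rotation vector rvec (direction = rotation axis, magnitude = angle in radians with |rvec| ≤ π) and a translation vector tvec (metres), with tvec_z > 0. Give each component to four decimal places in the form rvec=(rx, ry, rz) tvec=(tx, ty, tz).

rvec=(-0.5709, 0.1495, 0.0166) tvec=(-0.2791, -0.2501, 1.4597)

Intrinsics K: fx=846.5, fy=717.4, cx=314.9, cy=255.6
Marker side s = 0.16 m; corners in marker frame (Z=0):
  M0 = (-0.0800, +0.0800, 0)
  M1 = (+0.0800, +0.0800, 0)
  M2 = (+0.0800, -0.0800, 0)
  M3 = (-0.0800, -0.0800, 0)
Detected image corners:
  c0 = (99.876302, 164.847365) px
  c1 = (191.644523, 161.237244) px
  c2 = (203.935568, 101.886986) px
  c3 = (117.185774, 106.205034) px
Planar DLT: solve 8×8 A·h = b for H (H[2,2]=1):
  H  [+542.13418 -148.97903 +153.02233]
  H  [-38.15753 +319.57434 +132.69171]
  H  [-0.09972 -0.36793 +1.00000]
B = K⁻¹H; ‖b₁‖=0.685064, ‖b₂‖=0.685064; λ = 2/(‖b₁‖+‖b₂‖) = 1.459717, sign → tz>0 ⇒ λ=+1.459717
r₁ = λ·B[:,0] = (+0.98901,-0.02578,-0.14556); r₂ = λ·B[:,1] = (-0.05711,+0.84160,-0.53707)
r₃ = r₁×r₂ = (+0.13635,+0.53949,+0.83088); SVD([r₁ r₂ r₃]) → R = UVᵀ:
  R  [+0.98901 -0.05711 +0.13635]
  R  [-0.02578 +0.84160 +0.53949]
  R  [-0.14556 -0.53707 +0.83088]
t = (-0.27914, -0.25009, +1.45972) m
tr R = 2.661495; θ = arccos((tr R − 1)/2) = 0.590347 rad = 33.824°
axis k = ((R−Rᵀ)₃₂, (R−Rᵀ)₁₃, (R−Rᵀ)₂₁) / (2 sinθ) = (-0.966999, +0.253221, +0.028142)
rvec = θ·k = (-0.570865, +0.149488, +0.016614)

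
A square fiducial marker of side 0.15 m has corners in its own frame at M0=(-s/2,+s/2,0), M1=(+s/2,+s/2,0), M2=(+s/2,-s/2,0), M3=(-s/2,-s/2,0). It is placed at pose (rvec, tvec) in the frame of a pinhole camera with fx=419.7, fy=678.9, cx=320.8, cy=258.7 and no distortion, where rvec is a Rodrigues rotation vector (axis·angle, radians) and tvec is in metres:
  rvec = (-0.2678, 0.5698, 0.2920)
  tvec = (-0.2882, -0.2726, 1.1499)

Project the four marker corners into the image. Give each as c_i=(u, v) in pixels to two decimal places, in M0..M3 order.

c0=(187.69, 133.27) c1=(223.60, 141.81) c2=(245.01, 60.37) c3=(208.35, 57.71)

Intrinsics K: fx=419.7, fy=678.9, cx=320.8, cy=258.7
Marker side s = 0.15 m; corners in marker frame (Z=0):
  M0 = (-0.0750, +0.0750, 0)
  M1 = (+0.0750, +0.0750, 0)
  M2 = (+0.0750, -0.0750, 0)
  M3 = (-0.0750, -0.0750, 0)
rvec = (-0.2678, 0.5698, 0.2920), |rvec| = θ = 0.69401 rad = 39.764°
Rodrigues: sinθ=0.63963, 1−cosθ=0.23131; R = I + sinθ·[k]× + (1−cosθ)·[k]×²:
    [+0.80313 -0.34240 +0.48759]
    [+0.19584 +0.92461 +0.32672]
    [-0.56270 -0.16691 +0.80963]
t = (-0.2882, -0.2726, 1.1499) m
M0: Pc = R·M0+t = (-0.37411, -0.21794, +1.17958); u = 419.7·(-0.37411)/1.17958 + 320.8 = 187.6888, v = 678.9·(-0.21794)/1.17958 + 258.7 = 133.2654
M1: Pc = R·M1+t = (-0.25365, -0.18857, +1.09518); u = 419.7·(-0.25365)/1.09518 + 320.8 = 223.5967, v = 678.9·(-0.18857)/1.09518 + 258.7 = 141.8078
M2: Pc = R·M2+t = (-0.20229, -0.32726, +1.12022); u = 419.7·(-0.20229)/1.12022 + 320.8 = 245.0117, v = 678.9·(-0.32726)/1.12022 + 258.7 = 60.3672
M3: Pc = R·M3+t = (-0.32275, -0.35663, +1.20462); u = 419.7·(-0.32275)/1.20462 + 320.8 = 208.3496, v = 678.9·(-0.35663)/1.20462 + 258.7 = 57.7086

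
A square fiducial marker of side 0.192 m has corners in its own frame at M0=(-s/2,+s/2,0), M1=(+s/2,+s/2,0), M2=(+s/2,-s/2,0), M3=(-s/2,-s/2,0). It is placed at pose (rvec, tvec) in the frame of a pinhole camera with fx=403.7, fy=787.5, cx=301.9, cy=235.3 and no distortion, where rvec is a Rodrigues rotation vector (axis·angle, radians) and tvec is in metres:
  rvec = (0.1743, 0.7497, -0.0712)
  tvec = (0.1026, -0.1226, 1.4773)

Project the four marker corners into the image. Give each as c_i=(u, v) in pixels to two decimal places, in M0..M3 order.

c0=(313.48, 221.12) c1=(354.29, 219.58) c2=(348.23, 113.05) c3=(307.27, 123.74)

Intrinsics K: fx=403.7, fy=787.5, cx=301.9, cy=235.3
Marker side s = 0.192 m; corners in marker frame (Z=0):
  M0 = (-0.0960, +0.0960, 0)
  M1 = (+0.0960, +0.0960, 0)
  M2 = (+0.0960, -0.0960, 0)
  M3 = (-0.0960, -0.0960, 0)
rvec = (0.1743, 0.7497, -0.0712), |rvec| = θ = 0.77298 rad = 44.289°
Rodrigues: sinθ=0.69827, 1−cosθ=0.28417; R = I + sinθ·[k]× + (1−cosθ)·[k]×²:
    [+0.73028 +0.12647 +0.67134]
    [-0.00217 +0.98314 -0.18284]
    [-0.68314 +0.13207 +0.71824]
t = (0.1026, -0.1226, 1.4773) m
M0: Pc = R·M0+t = (+0.04463, -0.02801, +1.55556); u = 403.7·(+0.04463)/1.55556 + 301.9 = 313.4834, v = 787.5·(-0.02801)/1.55556 + 235.3 = 221.1199
M1: Pc = R·M1+t = (+0.18485, -0.02843, +1.42440); u = 403.7·(+0.18485)/1.42440 + 301.9 = 354.2892, v = 787.5·(-0.02843)/1.42440 + 235.3 = 219.5837
M2: Pc = R·M2+t = (+0.16057, -0.21719, +1.39904); u = 403.7·(+0.16057)/1.39904 + 301.9 = 348.2322, v = 787.5·(-0.21719)/1.39904 + 235.3 = 113.0468
M3: Pc = R·M3+t = (+0.02035, -0.21677, +1.53020); u = 403.7·(+0.02035)/1.53020 + 301.9 = 307.2694, v = 787.5·(-0.21677)/1.53020 + 235.3 = 123.7405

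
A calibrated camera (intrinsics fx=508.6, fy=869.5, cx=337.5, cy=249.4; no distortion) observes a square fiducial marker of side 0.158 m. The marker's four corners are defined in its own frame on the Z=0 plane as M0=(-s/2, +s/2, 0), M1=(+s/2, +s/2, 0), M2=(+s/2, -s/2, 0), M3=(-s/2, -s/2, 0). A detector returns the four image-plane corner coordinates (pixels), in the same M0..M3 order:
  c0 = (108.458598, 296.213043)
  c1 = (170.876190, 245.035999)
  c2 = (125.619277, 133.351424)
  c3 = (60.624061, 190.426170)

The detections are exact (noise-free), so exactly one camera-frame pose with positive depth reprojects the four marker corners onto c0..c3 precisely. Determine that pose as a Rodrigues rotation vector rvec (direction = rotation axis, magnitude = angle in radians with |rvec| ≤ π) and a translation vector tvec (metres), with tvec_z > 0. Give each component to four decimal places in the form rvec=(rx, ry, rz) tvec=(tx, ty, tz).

Intrinsics K: fx=508.6, fy=869.5, cx=337.5, cy=249.4
Marker side s = 0.158 m; corners in marker frame (Z=0):
  M0 = (-0.0790, +0.0790, 0)
  M1 = (+0.0790, +0.0790, 0)
  M2 = (+0.0790, -0.0790, 0)
  M3 = (-0.0790, -0.0790, 0)
Detected image corners:
  c0 = (108.458598, 296.213043) px
  c1 = (170.876190, 245.035999) px
  c2 = (125.619277, 133.351424) px
  c3 = (60.624061, 190.426170) px
Planar DLT: solve 8×8 A·h = b for H (H[2,2]=1):
  H  [+384.54535 +337.96007 +116.67970]
  H  [-376.24494 +768.35199 +218.19152]
  H  [-0.15826 +0.37171 +1.00000]
B = K⁻¹H; ‖b₁‖=0.957372, ‖b₂‖=0.957372; λ = 2/(‖b₁‖+‖b₂‖) = 1.044526, sign → tz>0 ⇒ λ=+1.044526
r₁ = λ·B[:,0] = (+0.89944,-0.40457,-0.16530); r₂ = λ·B[:,1] = (+0.43643,+0.81165,+0.38826)
r₃ = r₁×r₂ = (-0.02291,-0.42136,+0.90660); SVD([r₁ r₂ r₃]) → R = UVᵀ:
  R  [+0.89944 +0.43643 -0.02291]
  R  [-0.40457 +0.81165 -0.42136]
  R  [-0.16530 +0.38826 +0.90660]
t = (-0.45350, -0.03749, +1.04453) m
tr R = 2.617700; θ = arccos((tr R − 1)/2) = 0.628603 rad = 36.016°
axis k = ((R−Rᵀ)₃₂, (R−Rᵀ)₁₃, (R−Rᵀ)₂₁) / (2 sinθ) = (+0.688436, +0.121081, -0.715119)
rvec = θ·k = (+0.432753, +0.076112, -0.449526)

rvec=(0.4328, 0.0761, -0.4495) tvec=(-0.4535, -0.0375, 1.0445)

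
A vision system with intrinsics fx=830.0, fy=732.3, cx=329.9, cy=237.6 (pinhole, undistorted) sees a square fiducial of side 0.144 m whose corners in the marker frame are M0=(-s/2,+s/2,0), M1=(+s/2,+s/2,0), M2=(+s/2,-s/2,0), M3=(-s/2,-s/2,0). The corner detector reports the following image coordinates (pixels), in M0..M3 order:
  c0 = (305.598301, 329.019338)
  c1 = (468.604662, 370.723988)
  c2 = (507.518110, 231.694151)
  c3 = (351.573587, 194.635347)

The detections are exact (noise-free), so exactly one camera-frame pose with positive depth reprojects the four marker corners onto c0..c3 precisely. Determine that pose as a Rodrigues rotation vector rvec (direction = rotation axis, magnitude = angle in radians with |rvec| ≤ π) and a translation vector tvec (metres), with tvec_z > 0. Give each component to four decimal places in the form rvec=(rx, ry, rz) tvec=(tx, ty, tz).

Intrinsics K: fx=830.0, fy=732.3, cx=329.9, cy=237.6
Marker side s = 0.144 m; corners in marker frame (Z=0):
  M0 = (-0.0720, +0.0720, 0)
  M1 = (+0.0720, +0.0720, 0)
  M2 = (+0.0720, -0.0720, 0)
  M3 = (-0.0720, -0.0720, 0)
Detected image corners:
  c0 = (305.598301, 329.019338) px
  c1 = (468.604662, 370.723988) px
  c2 = (507.518110, 231.694151) px
  c3 = (351.573587, 194.635347) px
Planar DLT: solve 8×8 A·h = b for H (H[2,2]=1):
  H  [+1050.95495 -435.43793 +408.06317]
  H  [+234.54030 +852.36585 +279.63135]
  H  [-0.13692 -0.34395 +1.00000]
B = K⁻¹H; ‖b₁‖=1.376888, ‖b₂‖=1.376888; λ = 2/(‖b₁‖+‖b₂‖) = 0.726276, sign → tz>0 ⇒ λ=+0.726276
r₁ = λ·B[:,0] = (+0.95914,+0.26487,-0.09944); r₂ = λ·B[:,1] = (-0.28173,+0.92640,-0.24980)
r₃ = r₁×r₂ = (+0.02595,+0.26761,+0.96318); SVD([r₁ r₂ r₃]) → R = UVᵀ:
  R  [+0.95914 -0.28173 +0.02595]
  R  [+0.26487 +0.92640 +0.26761]
  R  [-0.09944 -0.24980 +0.96318]
t = (+0.06840, +0.04169, +0.72628) m
tr R = 2.848723; θ = arccos((tr R − 1)/2) = 0.391437 rad = 22.428°
axis k = ((R−Rᵀ)₃₂, (R−Rᵀ)₁₃, (R−Rᵀ)₂₁) / (2 sinθ) = (-0.678103, +0.164335, +0.716359)
rvec = θ·k = (-0.265435, +0.064327, +0.280410)

rvec=(-0.2654, 0.0643, 0.2804) tvec=(0.0684, 0.0417, 0.7263)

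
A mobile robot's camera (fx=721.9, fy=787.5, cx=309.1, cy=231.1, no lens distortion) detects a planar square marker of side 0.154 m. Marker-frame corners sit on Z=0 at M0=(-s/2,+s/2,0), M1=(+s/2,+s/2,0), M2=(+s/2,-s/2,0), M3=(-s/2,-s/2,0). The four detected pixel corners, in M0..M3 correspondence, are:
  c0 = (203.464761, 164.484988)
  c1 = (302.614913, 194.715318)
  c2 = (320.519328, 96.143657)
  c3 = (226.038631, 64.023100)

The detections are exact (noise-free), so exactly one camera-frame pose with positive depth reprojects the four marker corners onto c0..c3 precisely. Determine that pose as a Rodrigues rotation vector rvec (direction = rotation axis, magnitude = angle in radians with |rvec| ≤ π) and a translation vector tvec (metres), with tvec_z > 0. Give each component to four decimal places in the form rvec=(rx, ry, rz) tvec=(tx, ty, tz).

Intrinsics K: fx=721.9, fy=787.5, cx=309.1, cy=231.1
Marker side s = 0.154 m; corners in marker frame (Z=0):
  M0 = (-0.0770, +0.0770, 0)
  M1 = (+0.0770, +0.0770, 0)
  M2 = (+0.0770, -0.0770, 0)
  M3 = (-0.0770, -0.0770, 0)
Detected image corners:
  c0 = (203.464761, 164.484988) px
  c1 = (302.614913, 194.715318) px
  c2 = (320.519328, 96.143657) px
  c3 = (226.038631, 64.023100) px
Planar DLT: solve 8×8 A·h = b for H (H[2,2]=1):
  H  [+683.05122 -202.16413 +264.14428]
  H  [+229.55146 +611.09152 +129.05776]
  H  [+0.20784 -0.26974 +1.00000]
B = K⁻¹H; ‖b₁‖=0.911652, ‖b₂‖=0.911652; λ = 2/(‖b₁‖+‖b₂‖) = 1.096910, sign → tz>0 ⇒ λ=+1.096910
r₁ = λ·B[:,0] = (+0.94026,+0.25284,+0.22798); r₂ = λ·B[:,1] = (-0.18050,+0.93802,-0.29588)
r₃ = r₁×r₂ = (-0.28866,+0.23705,+0.92762); SVD([r₁ r₂ r₃]) → R = UVᵀ:
  R  [+0.94026 -0.18050 -0.28866]
  R  [+0.25284 +0.93802 +0.23705]
  R  [+0.22798 -0.29588 +0.92762]
t = (-0.06831, -0.14213, +1.09691) m
tr R = 2.805905; θ = arccos((tr R − 1)/2) = 0.444206 rad = 25.451°
axis k = ((R−Rᵀ)₃₂, (R−Rᵀ)₁₃, (R−Rᵀ)₂₁) / (2 sinθ) = (-0.620060, -0.601104, +0.504183)
rvec = θ·k = (-0.275434, -0.267014, +0.223961)

rvec=(-0.2754, -0.2670, 0.2240) tvec=(-0.0683, -0.1421, 1.0969)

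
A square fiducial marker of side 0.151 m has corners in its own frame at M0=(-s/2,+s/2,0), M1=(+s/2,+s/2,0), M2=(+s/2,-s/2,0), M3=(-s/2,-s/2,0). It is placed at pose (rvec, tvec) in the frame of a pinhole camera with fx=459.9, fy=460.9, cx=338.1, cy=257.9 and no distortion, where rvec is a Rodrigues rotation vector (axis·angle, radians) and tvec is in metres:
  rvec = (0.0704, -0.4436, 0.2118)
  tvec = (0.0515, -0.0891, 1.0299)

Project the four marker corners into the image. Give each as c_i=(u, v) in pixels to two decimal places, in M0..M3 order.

c0=(323.57, 244.23) c1=(381.99, 257.36) c2=(396.43, 193.36) c3=(338.76, 175.99)

Intrinsics K: fx=459.9, fy=460.9, cx=338.1, cy=257.9
Marker side s = 0.151 m; corners in marker frame (Z=0):
  M0 = (-0.0755, +0.0755, 0)
  M1 = (+0.0755, +0.0755, 0)
  M2 = (+0.0755, -0.0755, 0)
  M3 = (-0.0755, -0.0755, 0)
rvec = (0.0704, -0.4436, 0.2118), |rvec| = θ = 0.49658 rad = 28.452°
Rodrigues: sinθ=0.47643, 1−cosθ=0.12079; R = I + sinθ·[k]× + (1−cosθ)·[k]×²:
    [+0.88164 -0.21850 -0.41829]
    [+0.18791 +0.97560 -0.11356]
    [+0.43290 +0.02152 +0.90119]
t = (0.0515, -0.0891, 1.0299) m
M0: Pc = R·M0+t = (-0.03156, -0.02963, +0.99884); u = 459.9·(-0.03156)/0.99884 + 338.1 = 323.5684, v = 460.9·(-0.02963)/0.99884 + 257.9 = 244.2281
M1: Pc = R·M1+t = (+0.10157, -0.00126, +1.06421); u = 459.9·(+0.10157)/1.06421 + 338.1 = 381.9926, v = 460.9·(-0.00126)/1.06421 + 257.9 = 257.3563
M2: Pc = R·M2+t = (+0.13456, -0.14857, +1.06096); u = 459.9·(+0.13456)/1.06096 + 338.1 = 396.4288, v = 460.9·(-0.14857)/1.06096 + 257.9 = 193.3580
M3: Pc = R·M3+t = (+0.00143, -0.17694, +0.99559); u = 459.9·(+0.00143)/0.99559 + 338.1 = 338.7618, v = 460.9·(-0.17694)/0.99559 + 257.9 = 175.9851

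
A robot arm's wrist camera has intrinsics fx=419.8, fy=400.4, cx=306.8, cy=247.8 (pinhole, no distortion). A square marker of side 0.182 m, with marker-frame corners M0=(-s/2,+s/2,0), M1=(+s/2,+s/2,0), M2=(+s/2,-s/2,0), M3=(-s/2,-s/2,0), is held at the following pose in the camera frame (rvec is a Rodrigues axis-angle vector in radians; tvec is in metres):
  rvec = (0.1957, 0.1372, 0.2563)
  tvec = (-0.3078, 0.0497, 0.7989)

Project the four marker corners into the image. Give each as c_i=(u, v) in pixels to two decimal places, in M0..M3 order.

Intrinsics K: fx=419.8, fy=400.4, cx=306.8, cy=247.8
Marker side s = 0.182 m; corners in marker frame (Z=0):
  M0 = (-0.0910, +0.0910, 0)
  M1 = (+0.0910, +0.0910, 0)
  M2 = (+0.0910, -0.0910, 0)
  M3 = (-0.0910, -0.0910, 0)
rvec = (0.1957, 0.1372, 0.2563), |rvec| = θ = 0.35045 rad = 20.079°
Rodrigues: sinθ=0.34332, 1−cosθ=0.06078; R = I + sinθ·[k]× + (1−cosθ)·[k]×²:
    [+0.95817 -0.23780 +0.15923]
    [+0.26437 +0.94854 -0.17432]
    [-0.10959 +0.20912 +0.97173]
t = (-0.3078, 0.0497, 0.7989) m
M0: Pc = R·M0+t = (-0.41663, +0.11196, +0.82790); u = 419.8·(-0.41663)/0.82790 + 306.8 = 95.5399, v = 400.4·(+0.11196)/0.82790 + 247.8 = 301.9468
M1: Pc = R·M1+t = (-0.24225, +0.16007, +0.80796); u = 419.8·(-0.24225)/0.80796 + 306.8 = 180.9336, v = 400.4·(+0.16007)/0.80796 + 247.8 = 327.1283
M2: Pc = R·M2+t = (-0.19897, -0.01256, +0.76990); u = 419.8·(-0.19897)/0.76990 + 306.8 = 198.3100, v = 400.4·(-0.01256)/0.76990 + 247.8 = 241.2686
M3: Pc = R·M3+t = (-0.37335, -0.06067, +0.78984); u = 419.8·(-0.37335)/0.78984 + 306.8 = 108.3628, v = 400.4·(-0.06067)/0.78984 + 247.8 = 217.0417

c0=(95.54, 301.95) c1=(180.93, 327.13) c2=(198.31, 241.27) c3=(108.36, 217.04)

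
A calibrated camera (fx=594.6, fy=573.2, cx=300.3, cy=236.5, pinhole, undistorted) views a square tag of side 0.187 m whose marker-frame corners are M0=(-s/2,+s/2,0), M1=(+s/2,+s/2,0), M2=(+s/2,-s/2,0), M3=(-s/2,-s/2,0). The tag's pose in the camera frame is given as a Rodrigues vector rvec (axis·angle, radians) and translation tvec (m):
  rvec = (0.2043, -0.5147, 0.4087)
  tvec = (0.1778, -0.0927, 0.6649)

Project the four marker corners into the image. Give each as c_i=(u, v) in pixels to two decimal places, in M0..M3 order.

Intrinsics K: fx=594.6, fy=573.2, cx=300.3, cy=236.5
Marker side s = 0.187 m; corners in marker frame (Z=0):
  M0 = (-0.0935, +0.0935, 0)
  M1 = (+0.0935, +0.0935, 0)
  M2 = (+0.0935, -0.0935, 0)
  M3 = (-0.0935, -0.0935, 0)
rvec = (0.2043, -0.5147, 0.4087), |rvec| = θ = 0.68825 rad = 39.434°
Rodrigues: sinθ=0.63519, 1−cosθ=0.22764; R = I + sinθ·[k]× + (1−cosθ)·[k]×²:
    [+0.79242 -0.42772 -0.43489]
    [+0.32666 +0.89967 -0.28964]
    [+0.51514 +0.08746 +0.85263]
t = (0.1778, -0.0927, 0.6649) m
M0: Pc = R·M0+t = (+0.06372, -0.03912, +0.62491); u = 594.6·(+0.06372)/0.62491 + 300.3 = 360.9264, v = 573.2·(-0.03912)/0.62491 + 236.5 = 200.6142
M1: Pc = R·M1+t = (+0.21190, +0.02196, +0.72124); u = 594.6·(+0.21190)/0.72124 + 300.3 = 474.9915, v = 573.2·(+0.02196)/0.72124 + 236.5 = 253.9536
M2: Pc = R·M2+t = (+0.29188, -0.14628, +0.70489); u = 594.6·(+0.29188)/0.70489 + 300.3 = 546.5142, v = 573.2·(-0.14628)/0.70489 + 236.5 = 117.5510
M3: Pc = R·M3+t = (+0.14370, -0.20736, +0.60856); u = 594.6·(+0.14370)/0.60856 + 300.3 = 440.7055, v = 573.2·(-0.20736)/0.60856 + 236.5 = 41.1862

c0=(360.93, 200.61) c1=(474.99, 253.95) c2=(546.51, 117.55) c3=(440.71, 41.19)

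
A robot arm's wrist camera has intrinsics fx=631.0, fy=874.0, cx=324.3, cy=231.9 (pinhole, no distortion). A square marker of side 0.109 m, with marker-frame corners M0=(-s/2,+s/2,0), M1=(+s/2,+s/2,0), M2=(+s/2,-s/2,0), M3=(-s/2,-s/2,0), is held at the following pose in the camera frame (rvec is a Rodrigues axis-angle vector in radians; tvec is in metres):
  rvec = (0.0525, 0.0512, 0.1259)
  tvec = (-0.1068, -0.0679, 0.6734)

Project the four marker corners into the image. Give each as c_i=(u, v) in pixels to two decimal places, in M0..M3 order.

Intrinsics K: fx=631.0, fy=874.0, cx=324.3, cy=231.9
Marker side s = 0.109 m; corners in marker frame (Z=0):
  M0 = (-0.0545, +0.0545, 0)
  M1 = (+0.0545, +0.0545, 0)
  M2 = (+0.0545, -0.0545, 0)
  M3 = (-0.0545, -0.0545, 0)
rvec = (0.0525, 0.0512, 0.1259), |rvec| = θ = 0.14570 rad = 8.348°
Rodrigues: sinθ=0.14519, 1−cosθ=0.01060; R = I + sinθ·[k]× + (1−cosθ)·[k]×²:
    [+0.99078 -0.12411 +0.05432]
    [+0.12680 +0.99071 -0.04910]
    [-0.04772 +0.05553 +0.99732]
t = (-0.1068, -0.0679, 0.6734) m
M0: Pc = R·M0+t = (-0.16756, -0.02082, +0.67903); u = 631.0·(-0.16756)/0.67903 + 324.3 = 168.5898, v = 874.0·(-0.02082)/0.67903 + 231.9 = 205.1063
M1: Pc = R·M1+t = (-0.05957, -0.00700, +0.67383); u = 631.0·(-0.05957)/0.67383 + 324.3 = 268.5192, v = 874.0·(-0.00700)/0.67383 + 231.9 = 222.8260
M2: Pc = R·M2+t = (-0.04604, -0.11498, +0.66777); u = 631.0·(-0.04604)/0.66777 + 324.3 = 280.7969, v = 874.0·(-0.11498)/0.66777 + 231.9 = 81.4064
M3: Pc = R·M3+t = (-0.15403, -0.12880, +0.67297); u = 631.0·(-0.15403)/0.67297 + 324.3 = 179.8739, v = 874.0·(-0.12880)/0.67297 + 231.9 = 64.6203

c0=(168.59, 205.11) c1=(268.52, 222.83) c2=(280.80, 81.41) c3=(179.87, 64.62)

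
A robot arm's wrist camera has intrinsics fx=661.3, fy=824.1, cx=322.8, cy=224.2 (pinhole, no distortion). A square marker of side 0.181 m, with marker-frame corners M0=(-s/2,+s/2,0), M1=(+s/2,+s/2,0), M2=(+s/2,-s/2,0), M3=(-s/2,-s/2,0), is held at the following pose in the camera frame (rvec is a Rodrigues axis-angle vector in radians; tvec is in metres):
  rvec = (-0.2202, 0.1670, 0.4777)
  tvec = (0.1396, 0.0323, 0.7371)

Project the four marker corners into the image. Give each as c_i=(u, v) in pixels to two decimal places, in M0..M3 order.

Intrinsics K: fx=661.3, fy=824.1, cx=322.8, cy=224.2
Marker side s = 0.181 m; corners in marker frame (Z=0):
  M0 = (-0.0905, +0.0905, 0)
  M1 = (+0.0905, +0.0905, 0)
  M2 = (+0.0905, -0.0905, 0)
  M3 = (-0.0905, -0.0905, 0)
rvec = (-0.2202, 0.1670, 0.4777), |rvec| = θ = 0.55188 rad = 31.621°
Rodrigues: sinθ=0.52429, 1−cosθ=0.14846; R = I + sinθ·[k]× + (1−cosθ)·[k]×²:
    [+0.87517 -0.47174 +0.10738]
    [+0.43589 +0.86513 +0.24808]
    [-0.20992 -0.17031 +0.96277]
t = (0.1396, 0.0323, 0.7371) m
M0: Pc = R·M0+t = (+0.01770, +0.07115, +0.74069); u = 661.3·(+0.01770)/0.74069 + 322.8 = 338.6066, v = 824.1·(+0.07115)/0.74069 + 224.2 = 303.3586
M1: Pc = R·M1+t = (+0.17611, +0.15004, +0.70269); u = 661.3·(+0.17611)/0.70269 + 322.8 = 488.5375, v = 824.1·(+0.15004)/0.70269 + 224.2 = 400.1673
M2: Pc = R·M2+t = (+0.26150, -0.00655, +0.73351); u = 661.3·(+0.26150)/0.73351 + 322.8 = 558.5516, v = 824.1·(-0.00655)/0.73351 + 224.2 = 216.8453
M3: Pc = R·M3+t = (+0.10309, -0.08544, +0.77151); u = 661.3·(+0.10309)/0.77151 + 322.8 = 411.1630, v = 824.1·(-0.08544)/0.77151 + 224.2 = 132.9330

c0=(338.61, 303.36) c1=(488.54, 400.17) c2=(558.55, 216.85) c3=(411.16, 132.93)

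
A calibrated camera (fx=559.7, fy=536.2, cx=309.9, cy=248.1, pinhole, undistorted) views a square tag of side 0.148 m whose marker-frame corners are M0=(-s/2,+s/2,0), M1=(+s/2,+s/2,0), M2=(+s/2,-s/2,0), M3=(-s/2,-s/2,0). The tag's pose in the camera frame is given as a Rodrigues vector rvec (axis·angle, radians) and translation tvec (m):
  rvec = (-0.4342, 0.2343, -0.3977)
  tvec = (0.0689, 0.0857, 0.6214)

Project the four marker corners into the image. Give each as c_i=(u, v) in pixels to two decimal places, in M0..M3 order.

Intrinsics K: fx=559.7, fy=536.2, cx=309.9, cy=248.1
Marker side s = 0.148 m; corners in marker frame (Z=0):
  M0 = (-0.0740, +0.0740, 0)
  M1 = (+0.0740, +0.0740, 0)
  M2 = (+0.0740, -0.0740, 0)
  M3 = (-0.0740, -0.0740, 0)
rvec = (-0.4342, 0.2343, -0.3977), |rvec| = θ = 0.63371 rad = 36.309°
Rodrigues: sinθ=0.59214, 1−cosθ=0.19417; R = I + sinθ·[k]× + (1−cosθ)·[k]×²:
    [+0.89699 +0.32242 +0.30242]
    [-0.42080 +0.83238 +0.36066]
    [-0.13544 -0.45077 +0.88231]
t = (0.0689, 0.0857, 0.6214) m
M0: Pc = R·M0+t = (+0.02638, +0.17843, +0.59807); u = 559.7·(+0.02638)/0.59807 + 309.9 = 334.5899, v = 536.2·(+0.17843)/0.59807 + 248.1 = 408.0770
M1: Pc = R·M1+t = (+0.15914, +0.11616, +0.57802); u = 559.7·(+0.15914)/0.57802 + 309.9 = 463.9925, v = 536.2·(+0.11616)/0.57802 + 248.1 = 355.8528
M2: Pc = R·M2+t = (+0.11142, -0.00703, +0.64473); u = 559.7·(+0.11142)/0.64473 + 309.9 = 406.6227, v = 536.2·(-0.00703)/0.64473 + 248.1 = 242.2494
M3: Pc = R·M3+t = (-0.02134, +0.05524, +0.66478); u = 559.7·(-0.02134)/0.66478 + 309.9 = 291.9362, v = 536.2·(+0.05524)/0.66478 + 248.1 = 292.6582

c0=(334.59, 408.08) c1=(463.99, 355.85) c2=(406.62, 242.25) c3=(291.94, 292.66)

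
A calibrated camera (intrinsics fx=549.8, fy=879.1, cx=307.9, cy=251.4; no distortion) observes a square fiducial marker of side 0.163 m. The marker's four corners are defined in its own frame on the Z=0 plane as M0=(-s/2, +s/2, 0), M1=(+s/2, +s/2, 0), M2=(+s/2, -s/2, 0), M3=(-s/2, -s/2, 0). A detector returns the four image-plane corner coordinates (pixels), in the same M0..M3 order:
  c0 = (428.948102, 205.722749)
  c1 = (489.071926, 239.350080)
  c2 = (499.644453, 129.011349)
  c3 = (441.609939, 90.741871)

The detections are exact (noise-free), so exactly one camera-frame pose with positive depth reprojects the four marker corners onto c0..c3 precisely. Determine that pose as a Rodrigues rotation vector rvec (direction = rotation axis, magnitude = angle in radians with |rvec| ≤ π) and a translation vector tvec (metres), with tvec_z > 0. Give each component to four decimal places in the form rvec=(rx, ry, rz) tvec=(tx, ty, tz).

rvec=(-0.1463, -0.3963, 0.2469) tvec=(0.3437, -0.1165, 1.1979)

Intrinsics K: fx=549.8, fy=879.1, cx=307.9, cy=251.4
Marker side s = 0.163 m; corners in marker frame (Z=0):
  M0 = (-0.0815, +0.0815, 0)
  M1 = (+0.0815, +0.0815, 0)
  M2 = (+0.0815, -0.0815, 0)
  M3 = (-0.0815, -0.0815, 0)
Detected image corners:
  c0 = (428.948102, 205.722749) px
  c1 = (489.071926, 239.350080) px
  c2 = (499.644453, 129.011349) px
  c3 = (441.609939, 90.741871) px
Planar DLT: solve 8×8 A·h = b for H (H[2,2]=1):
  H  [+503.21079 -144.26488 +465.62259]
  H  [+271.08703 +664.65559 +165.92789]
  H  [+0.30301 -0.15738 +1.00000]
B = K⁻¹H; ‖b₁‖=0.834774, ‖b₂‖=0.834774; λ = 2/(‖b₁‖+‖b₂‖) = 1.197930, sign → tz>0 ⇒ λ=+1.197930
r₁ = λ·B[:,0] = (+0.89314,+0.26560,+0.36298); r₂ = λ·B[:,1] = (-0.20875,+0.95963,-0.18853)
r₃ = r₁×r₂ = (-0.39840,+0.09261,+0.91252); SVD([r₁ r₂ r₃]) → R = UVᵀ:
  R  [+0.89314 -0.20875 -0.39840]
  R  [+0.26560 +0.95963 +0.09261]
  R  [+0.36298 -0.18853 +0.91252]
t = (+0.34365, -0.11647, +1.19793) m
tr R = 2.765290; θ = arccos((tr R − 1)/2) = 0.489337 rad = 28.037°
axis k = ((R−Rᵀ)₃₂, (R−Rᵀ)₁₃, (R−Rᵀ)₂₁) / (2 sinθ) = (-0.299055, -0.809913, +0.504586)
rvec = θ·k = (-0.146338, -0.396320, +0.246912)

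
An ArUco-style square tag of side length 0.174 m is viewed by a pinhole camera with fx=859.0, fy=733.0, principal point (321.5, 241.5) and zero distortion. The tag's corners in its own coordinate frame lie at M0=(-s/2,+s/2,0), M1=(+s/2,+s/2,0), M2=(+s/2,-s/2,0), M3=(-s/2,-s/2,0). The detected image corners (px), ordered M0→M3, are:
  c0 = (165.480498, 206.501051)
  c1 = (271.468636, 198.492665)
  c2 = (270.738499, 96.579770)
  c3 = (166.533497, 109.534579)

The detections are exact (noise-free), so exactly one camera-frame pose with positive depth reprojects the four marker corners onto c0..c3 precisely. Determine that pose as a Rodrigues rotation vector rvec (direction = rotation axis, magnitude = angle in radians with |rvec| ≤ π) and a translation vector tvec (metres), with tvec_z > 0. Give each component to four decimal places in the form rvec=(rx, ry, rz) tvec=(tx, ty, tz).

Intrinsics K: fx=859.0, fy=733.0, cx=321.5, cy=241.5
Marker side s = 0.174 m; corners in marker frame (Z=0):
  M0 = (-0.0870, +0.0870, 0)
  M1 = (+0.0870, +0.0870, 0)
  M2 = (+0.0870, -0.0870, 0)
  M3 = (-0.0870, -0.0870, 0)
Detected image corners:
  c0 = (165.480498, 206.501051) px
  c1 = (271.468636, 198.492665) px
  c2 = (270.738499, 96.579770) px
  c3 = (166.533497, 109.534579) px
Planar DLT: solve 8×8 A·h = b for H (H[2,2]=1):
  H  [+539.22241 -22.47045 +217.20181]
  H  [-105.61354 +556.15943 +152.48831]
  H  [-0.29621 -0.09796 +1.00000]
B = K⁻¹H; ‖b₁‖=0.797133, ‖b₂‖=0.797133; λ = 2/(‖b₁‖+‖b₂‖) = 1.254496, sign → tz>0 ⇒ λ=+1.254496
r₁ = λ·B[:,0] = (+0.92656,-0.05833,-0.37159); r₂ = λ·B[:,1] = (+0.01318,+0.99233,-0.12290)
r₃ = r₁×r₂ = (+0.37591,+0.10897,+0.92023); SVD([r₁ r₂ r₃]) → R = UVᵀ:
  R  [+0.92656 +0.01318 +0.37591]
  R  [-0.05833 +0.99233 +0.10897]
  R  [-0.37159 -0.12290 +0.92023]
t = (-0.15232, -0.15234, +1.25450) m
tr R = 2.839123; θ = arccos((tr R − 1)/2) = 0.403833 rad = 23.138°
axis k = ((R−Rᵀ)₃₂, (R−Rᵀ)₁₃, (R−Rᵀ)₂₁) / (2 sinθ) = (-0.295040, +0.951143, -0.090988)
rvec = θ·k = (-0.119147, +0.384103, -0.036744)

rvec=(-0.1191, 0.3841, -0.0367) tvec=(-0.1523, -0.1523, 1.2545)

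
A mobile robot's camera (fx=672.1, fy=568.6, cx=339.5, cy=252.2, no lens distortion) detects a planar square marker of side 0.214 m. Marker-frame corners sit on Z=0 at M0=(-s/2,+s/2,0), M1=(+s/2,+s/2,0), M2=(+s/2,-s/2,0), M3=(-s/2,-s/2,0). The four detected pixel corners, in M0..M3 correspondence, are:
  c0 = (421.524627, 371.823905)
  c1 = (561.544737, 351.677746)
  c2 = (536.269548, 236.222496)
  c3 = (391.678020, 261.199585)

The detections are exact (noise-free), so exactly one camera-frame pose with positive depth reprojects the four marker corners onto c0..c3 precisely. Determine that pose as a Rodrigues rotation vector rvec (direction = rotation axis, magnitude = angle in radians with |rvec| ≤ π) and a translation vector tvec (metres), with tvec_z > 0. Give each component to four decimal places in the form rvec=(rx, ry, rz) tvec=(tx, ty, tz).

rvec=(0.2033, 0.1455, -0.2211) tvec=(0.2064, 0.0965, 1.0103)

Intrinsics K: fx=672.1, fy=568.6, cx=339.5, cy=252.2
Marker side s = 0.214 m; corners in marker frame (Z=0):
  M0 = (-0.1070, +0.1070, 0)
  M1 = (+0.1070, +0.1070, 0)
  M2 = (+0.1070, -0.1070, 0)
  M3 = (-0.1070, -0.1070, 0)
Detected image corners:
  c0 = (421.524627, 371.823905) px
  c1 = (561.544737, 351.677746) px
  c2 = (536.269548, 236.222496) px
  c3 = (391.678020, 261.199585) px
Planar DLT: solve 8×8 A·h = b for H (H[2,2]=1):
  H  [+586.69555 +215.81401 +476.77803]
  H  [-155.09112 +583.50558 +306.52743]
  H  [-0.16343 +0.18176 +1.00000]
B = K⁻¹H; ‖b₁‖=0.989828, ‖b₂‖=0.989828; λ = 2/(‖b₁‖+‖b₂‖) = 1.010276, sign → tz>0 ⇒ λ=+1.010276
r₁ = λ·B[:,0] = (+0.96530,-0.20233,-0.16510); r₂ = λ·B[:,1] = (+0.23165,+0.95531,+0.18363)
r₃ = r₁×r₂ = (+0.12057,-0.21550,+0.96903); SVD([r₁ r₂ r₃]) → R = UVᵀ:
  R  [+0.96530 +0.23165 +0.12057]
  R  [-0.20233 +0.95531 -0.21550]
  R  [-0.16510 +0.18363 +0.96903]
t = (+0.20635, +0.09653, +1.01028) m
tr R = 2.889641; θ = arccos((tr R − 1)/2) = 0.333750 rad = 19.122°
axis k = ((R−Rᵀ)₃₂, (R−Rᵀ)₁₃, (R−Rᵀ)₂₁) / (2 sinθ) = (+0.609203, +0.436031, -0.662382)
rvec = θ·k = (+0.203321, +0.145525, -0.221070)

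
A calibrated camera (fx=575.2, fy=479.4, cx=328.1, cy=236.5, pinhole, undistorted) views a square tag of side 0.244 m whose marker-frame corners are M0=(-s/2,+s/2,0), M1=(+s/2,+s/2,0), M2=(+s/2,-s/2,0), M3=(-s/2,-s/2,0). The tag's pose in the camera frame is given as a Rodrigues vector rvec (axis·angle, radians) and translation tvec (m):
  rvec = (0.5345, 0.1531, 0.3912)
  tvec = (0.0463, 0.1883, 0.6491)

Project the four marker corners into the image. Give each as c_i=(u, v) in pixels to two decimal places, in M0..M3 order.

c0=(244.23, 393.84) c1=(424.48, 462.34) c2=(523.65, 352.97) c3=(302.75, 271.51)

Intrinsics K: fx=575.2, fy=479.4, cx=328.1, cy=236.5
Marker side s = 0.244 m; corners in marker frame (Z=0):
  M0 = (-0.1220, +0.1220, 0)
  M1 = (+0.1220, +0.1220, 0)
  M2 = (+0.1220, -0.1220, 0)
  M3 = (-0.1220, -0.1220, 0)
rvec = (0.5345, 0.1531, 0.3912), |rvec| = θ = 0.67983 rad = 38.951°
Rodrigues: sinθ=0.62866, 1−cosθ=0.22232; R = I + sinθ·[k]× + (1−cosθ)·[k]×²:
    [+0.91511 -0.32239 +0.24216]
    [+0.40112 +0.78896 -0.46546]
    [-0.04099 +0.52308 +0.85130]
t = (0.0463, 0.1883, 0.6491) m
M0: Pc = R·M0+t = (-0.10467, +0.23562, +0.71792); u = 575.2·(-0.10467)/0.71792 + 328.1 = 244.2338, v = 479.4·(+0.23562)/0.71792 + 236.5 = 393.8362
M1: Pc = R·M1+t = (+0.11861, +0.33349, +0.70791); u = 575.2·(+0.11861)/0.70791 + 328.1 = 424.4750, v = 479.4·(+0.33349)/0.70791 + 236.5 = 462.3390
M2: Pc = R·M2+t = (+0.19727, +0.14098, +0.58028); u = 575.2·(+0.19727)/0.58028 + 328.1 = 523.6469, v = 479.4·(+0.14098)/0.58028 + 236.5 = 352.9737
M3: Pc = R·M3+t = (-0.02601, +0.04311, +0.59029); u = 575.2·(-0.02601)/0.59029 + 328.1 = 302.7533, v = 479.4·(+0.04311)/0.59029 + 236.5 = 271.5124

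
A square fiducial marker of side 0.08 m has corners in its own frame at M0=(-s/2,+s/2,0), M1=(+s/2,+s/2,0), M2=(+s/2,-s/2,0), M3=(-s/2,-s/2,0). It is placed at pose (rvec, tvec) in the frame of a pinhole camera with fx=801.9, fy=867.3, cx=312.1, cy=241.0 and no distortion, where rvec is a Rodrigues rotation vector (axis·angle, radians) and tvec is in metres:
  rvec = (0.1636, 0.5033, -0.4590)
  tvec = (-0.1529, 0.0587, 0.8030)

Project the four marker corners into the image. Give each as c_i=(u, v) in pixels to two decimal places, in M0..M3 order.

Intrinsics K: fx=801.9, fy=867.3, cx=312.1, cy=241.0
Marker side s = 0.08 m; corners in marker frame (Z=0):
  M0 = (-0.0400, +0.0400, 0)
  M1 = (+0.0400, +0.0400, 0)
  M2 = (+0.0400, -0.0400, 0)
  M3 = (-0.0400, -0.0400, 0)
rvec = (0.1636, 0.5033, -0.4590), |rvec| = θ = 0.70054 rad = 40.138°
Rodrigues: sinθ=0.64463, 1−cosθ=0.23551; R = I + sinθ·[k]× + (1−cosθ)·[k]×²:
    [+0.77734 +0.46188 +0.42710]
    [-0.38285 +0.88605 -0.26140]
    [-0.49917 +0.03968 +0.86560]
t = (-0.1529, 0.0587, 0.8030) m
M0: Pc = R·M0+t = (-0.16552, +0.10946, +0.82455); u = 801.9·(-0.16552)/0.82455 + 312.1 = 151.1292, v = 867.3·(+0.10946)/0.82455 + 241.0 = 356.1307
M1: Pc = R·M1+t = (-0.10333, +0.07883, +0.78462); u = 801.9·(-0.10333)/0.78462 + 312.1 = 206.4931, v = 867.3·(+0.07883)/0.78462 + 241.0 = 328.1345
M2: Pc = R·M2+t = (-0.14028, +0.00794, +0.78145); u = 801.9·(-0.14028)/0.78145 + 312.1 = 168.1465, v = 867.3·(+0.00794)/0.78145 + 241.0 = 249.8164
M3: Pc = R·M3+t = (-0.20247, +0.03857, +0.82138); u = 801.9·(-0.20247)/0.82138 + 312.1 = 114.4329, v = 867.3·(+0.03857)/0.82138 + 241.0 = 281.7285

c0=(151.13, 356.13) c1=(206.49, 328.13) c2=(168.15, 249.82) c3=(114.43, 281.73)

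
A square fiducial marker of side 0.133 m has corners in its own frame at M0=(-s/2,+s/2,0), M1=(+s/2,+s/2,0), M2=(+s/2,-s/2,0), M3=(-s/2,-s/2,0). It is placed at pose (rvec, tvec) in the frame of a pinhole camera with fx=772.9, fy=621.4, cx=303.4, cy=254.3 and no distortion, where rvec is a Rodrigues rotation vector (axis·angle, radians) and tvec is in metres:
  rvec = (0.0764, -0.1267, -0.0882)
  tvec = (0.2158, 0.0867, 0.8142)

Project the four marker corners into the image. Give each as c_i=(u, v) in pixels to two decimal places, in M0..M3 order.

Intrinsics K: fx=772.9, fy=621.4, cx=303.4, cy=254.3
Marker side s = 0.133 m; corners in marker frame (Z=0):
  M0 = (-0.0665, +0.0665, 0)
  M1 = (+0.0665, +0.0665, 0)
  M2 = (+0.0665, -0.0665, 0)
  M3 = (-0.0665, -0.0665, 0)
rvec = (0.0764, -0.1267, -0.0882), |rvec| = θ = 0.17225 rad = 9.869°
Rodrigues: sinθ=0.17140, 1−cosθ=0.01480; R = I + sinθ·[k]× + (1−cosθ)·[k]×²:
    [+0.98811 +0.08294 -0.12944]
    [-0.09259 +0.99321 -0.07045]
    [+0.12271 +0.08160 +0.98908]
t = (0.2158, 0.0867, 0.8142) m
M0: Pc = R·M0+t = (+0.15561, +0.15891, +0.81147); u = 772.9·(+0.15561)/0.81147 + 303.4 = 451.6104, v = 621.4·(+0.15891)/0.81147 + 254.3 = 375.9860
M1: Pc = R·M1+t = (+0.28702, +0.14659, +0.82779); u = 772.9·(+0.28702)/0.82779 + 303.4 = 571.3936, v = 621.4·(+0.14659)/0.82779 + 254.3 = 364.3424
M2: Pc = R·M2+t = (+0.27599, +0.01449, +0.81693); u = 772.9·(+0.27599)/0.81693 + 303.4 = 564.5177, v = 621.4·(+0.01449)/0.81693 + 254.3 = 265.3250
M3: Pc = R·M3+t = (+0.14458, +0.02681, +0.80061); u = 772.9·(+0.14458)/0.80061 + 303.4 = 442.9707, v = 621.4·(+0.02681)/0.80061 + 254.3 = 275.1080

c0=(451.61, 375.99) c1=(571.39, 364.34) c2=(564.52, 265.33) c3=(442.97, 275.11)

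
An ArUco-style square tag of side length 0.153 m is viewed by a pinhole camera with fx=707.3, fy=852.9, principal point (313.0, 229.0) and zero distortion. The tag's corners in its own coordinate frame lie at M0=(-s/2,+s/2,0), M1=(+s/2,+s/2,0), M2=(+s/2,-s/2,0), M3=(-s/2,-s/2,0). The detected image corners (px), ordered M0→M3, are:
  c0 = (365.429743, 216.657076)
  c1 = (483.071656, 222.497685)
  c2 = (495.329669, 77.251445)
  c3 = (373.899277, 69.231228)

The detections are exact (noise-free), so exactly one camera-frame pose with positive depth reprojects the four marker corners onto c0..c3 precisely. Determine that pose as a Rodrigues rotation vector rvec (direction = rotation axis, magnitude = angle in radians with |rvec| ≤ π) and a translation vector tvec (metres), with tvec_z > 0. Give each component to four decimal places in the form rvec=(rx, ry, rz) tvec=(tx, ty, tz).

Intrinsics K: fx=707.3, fy=852.9, cx=313.0, cy=229.0
Marker side s = 0.153 m; corners in marker frame (Z=0):
  M0 = (-0.0765, +0.0765, 0)
  M1 = (+0.0765, +0.0765, 0)
  M2 = (+0.0765, -0.0765, 0)
  M3 = (-0.0765, -0.0765, 0)
Detected image corners:
  c0 = (365.429743, 216.657076) px
  c1 = (483.071656, 222.497685) px
  c2 = (495.329669, 77.251445) px
  c3 = (373.899277, 69.231228) px
Planar DLT: solve 8×8 A·h = b for H (H[2,2]=1):
  H  [+818.51734 +24.38103 +429.74609]
  H  [+57.94404 +987.83183 +147.63424]
  H  [+0.08718 +0.21470 +1.00000]
B = K⁻¹H; ‖b₁‖=1.122937, ‖b₂‖=1.122937; λ = 2/(‖b₁‖+‖b₂‖) = 0.890522, sign → tz>0 ⇒ λ=+0.890522
r₁ = λ·B[:,0] = (+0.99619,+0.03965,+0.07764); r₂ = λ·B[:,1] = (-0.05391,+0.98007,+0.19120)
r₃ = r₁×r₂ = (-0.06851,-0.19466,+0.97848); SVD([r₁ r₂ r₃]) → R = UVᵀ:
  R  [+0.99619 -0.05391 -0.06851]
  R  [+0.03965 +0.98007 -0.19466]
  R  [+0.07764 +0.19120 +0.97848]
t = (+0.14699, -0.08495, +0.89052) m
tr R = 2.954739; θ = arccos((tr R − 1)/2) = 0.213150 rad = 12.213°
axis k = ((R−Rᵀ)₃₂, (R−Rᵀ)₁₃, (R−Rᵀ)₂₁) / (2 sinθ) = (+0.912012, -0.345431, +0.221160)
rvec = θ·k = (+0.194396, -0.073629, +0.047140)

rvec=(0.1944, -0.0736, 0.0471) tvec=(0.1470, -0.0850, 0.8905)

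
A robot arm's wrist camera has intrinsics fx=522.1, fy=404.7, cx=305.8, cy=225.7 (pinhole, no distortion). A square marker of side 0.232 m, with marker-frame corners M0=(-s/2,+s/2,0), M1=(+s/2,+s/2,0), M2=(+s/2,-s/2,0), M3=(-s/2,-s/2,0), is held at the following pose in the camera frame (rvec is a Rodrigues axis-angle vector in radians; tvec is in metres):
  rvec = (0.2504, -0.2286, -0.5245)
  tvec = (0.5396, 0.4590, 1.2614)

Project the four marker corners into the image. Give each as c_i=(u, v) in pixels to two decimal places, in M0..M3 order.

Intrinsics K: fx=522.1, fy=404.7, cx=305.8, cy=225.7
Marker side s = 0.232 m; corners in marker frame (Z=0):
  M0 = (-0.1160, +0.1160, 0)
  M1 = (+0.1160, +0.1160, 0)
  M2 = (+0.1160, -0.1160, 0)
  M3 = (-0.1160, -0.1160, 0)
rvec = (0.2504, -0.2286, -0.5245), |rvec| = θ = 0.62455 rad = 35.784°
Rodrigues: sinθ=0.58473, 1−cosθ=0.18877; R = I + sinθ·[k]× + (1−cosθ)·[k]×²:
    [+0.84157 +0.46336 -0.27759]
    [-0.51876 +0.83652 -0.17641]
    [+0.15047 +0.29246 +0.94437]
t = (0.5396, 0.4590, 1.2614) m
M0: Pc = R·M0+t = (+0.49573, +0.61621, +1.27787); u = 522.1·(+0.49573)/1.27787 + 305.8 = 508.3392, v = 404.7·(+0.61621)/1.27787 + 225.7 = 420.8536
M1: Pc = R·M1+t = (+0.69097, +0.49586, +1.31278); u = 522.1·(+0.69097)/1.31278 + 305.8 = 580.6035, v = 404.7·(+0.49586)/1.31278 + 225.7 = 378.5622
M2: Pc = R·M2+t = (+0.58347, +0.30179, +1.24493); u = 522.1·(+0.58347)/1.24493 + 305.8 = 550.4977, v = 404.7·(+0.30179)/1.24493 + 225.7 = 323.8047
M3: Pc = R·M3+t = (+0.38823, +0.42214, +1.21002); u = 522.1·(+0.38823)/1.21002 + 305.8 = 473.3127, v = 404.7·(+0.42214)/1.21002 + 225.7 = 366.8879

c0=(508.34, 420.85) c1=(580.60, 378.56) c2=(550.50, 323.80) c3=(473.31, 366.89)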